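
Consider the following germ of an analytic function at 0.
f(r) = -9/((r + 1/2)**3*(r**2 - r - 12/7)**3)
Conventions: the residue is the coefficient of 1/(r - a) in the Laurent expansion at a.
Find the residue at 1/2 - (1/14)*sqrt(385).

The factor r**2 - r - 12/7 splits as (r - a)(r - a') with a = 1/2 - (1/14)*sqrt(385), a' = 1/2 + (1/14)*sqrt(385). At the order-3 pole a set g(r) = (r - a)^3*f(r) = [-9/(r + 1/2)**3] / (r - a')^3.
Order-3 pole: residue = g''(a)/2; g''(1/2 - (1/14)*sqrt(385)) = -154278656/531441 - (1307332898368/88418496375)*sqrt(385), so the residue is -77139328/531441 - (653666449184/88418496375)*sqrt(385).

The residue is -77139328/531441 - (653666449184/88418496375)*sqrt(385).


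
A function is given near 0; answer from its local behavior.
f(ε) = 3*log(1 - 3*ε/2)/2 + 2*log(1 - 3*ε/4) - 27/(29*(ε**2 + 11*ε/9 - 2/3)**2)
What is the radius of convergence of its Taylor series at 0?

Denominator factor (ε**2 + 11*ε/9 - 2/3)^2: discriminant 337/81, real irrational roots -11/18 + (1/18)*sqrt(337) and -11/18 - (1/18)*sqrt(337); poles of order 2, moduli -11/18 + (1/18)*sqrt(337) and 11/18 + (1/18)*sqrt(337).
Branch term (2)*log(1 - ε/(4/3)): its argument vanishes at ε = 4/3, a logarithmic branch point, modulus 4/3.
Branch term (3/2)*log(1 - ε/(2/3)): its argument vanishes at ε = 2/3, a logarithmic branch point, modulus 2/3.
The radius of convergence is the smallest modulus among the singular points: -11/18 + (1/18)*sqrt(337).

The radius of convergence is -11/18 + (1/18)*sqrt(337).


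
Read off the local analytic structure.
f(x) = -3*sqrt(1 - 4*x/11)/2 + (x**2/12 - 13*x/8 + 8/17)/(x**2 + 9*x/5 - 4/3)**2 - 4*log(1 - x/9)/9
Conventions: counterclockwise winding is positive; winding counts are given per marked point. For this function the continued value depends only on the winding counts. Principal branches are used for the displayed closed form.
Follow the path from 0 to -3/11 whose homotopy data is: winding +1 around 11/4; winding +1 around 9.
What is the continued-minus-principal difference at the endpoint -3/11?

The rational part is single-valued and drops out of the difference; each branch term changes only by its own monodromy.
(-3/2)*sqrt(1 - x/(11/4)): winding +1 is odd, the square root flips sign, contributing -2*(-3/2)*sqrt(1 - (-3/11)/(11/4)) = -2*(-3/2)*sqrt(133/121) = (3/11)*sqrt(133).
(-4/9)*log(1 - x/(9)): each positive loop around 9 adds 2*pi*i to the log, so winding +1 contributes (-4/9)*(1)*2*pi*i = -(8/9)*pi*i.
Summing the contributions at x = -3/11 gives ((3/11)*sqrt(133)) - ((8/9)*pi)*i.

Continued minus principal equals ((3/11)*sqrt(133)) - ((8/9)*pi)*i.


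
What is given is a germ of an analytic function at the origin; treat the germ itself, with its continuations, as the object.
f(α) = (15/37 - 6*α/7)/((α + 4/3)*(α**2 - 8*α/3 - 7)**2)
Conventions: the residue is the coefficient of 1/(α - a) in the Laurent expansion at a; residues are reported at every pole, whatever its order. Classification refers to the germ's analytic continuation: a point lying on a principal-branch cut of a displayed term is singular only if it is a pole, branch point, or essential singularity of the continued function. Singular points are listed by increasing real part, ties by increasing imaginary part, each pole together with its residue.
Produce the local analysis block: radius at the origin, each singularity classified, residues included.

Radius of convergence at 0: 4/3.
At 4/3 - (1/3)*sqrt(79): a pole of order 2; residue -3609/12950 - (367479/11545850)*sqrt(79).
At -4/3: a pole of order 1; residue 3609/6475.
At 4/3 + (1/3)*sqrt(79): a pole of order 2; residue -3609/12950 + (367479/11545850)*sqrt(79).

Denominator factor (α**2 - 8*α/3 - 7)^2: discriminant 316/9, real irrational roots 4/3 + (1/3)*sqrt(79) and 4/3 - (1/3)*sqrt(79); poles of order 2, moduli 4/3 + (1/3)*sqrt(79) and -4/3 + (1/3)*sqrt(79).
Denominator factor (α + 4/3): pole of order 1 at -4/3, modulus 4/3.
The radius of convergence is the smallest modulus among the singular points: 4/3.
The factor α**2 - 8*α/3 - 7 splits as (α - a)(α - a') with a = 4/3 - (1/3)*sqrt(79), a' = 4/3 + (1/3)*sqrt(79). At the order-2 pole a set g(α) = (α - a)^2*f(α) = [(15/37 - 6*α/7)/(α + 4/3)] / (α - a')^2.
Order-2 pole: residue = g'(a); g'(4/3 - (1/3)*sqrt(79)) = -3609/12950 - (367479/11545850)*sqrt(79), so the residue is -3609/12950 - (367479/11545850)*sqrt(79).
At the order-1 pole -4/3 set g(α) = (α - (-4/3))*f(α) = (15/37 - 6*α/7)/(α**2 - 8*α/3 - 7)**2.
Simple pole: residue = g(a) at a = -4/3, which is 3609/6475.
The factor α**2 - 8*α/3 - 7 splits as (α - a)(α - a') with a = 4/3 + (1/3)*sqrt(79), a' = 4/3 - (1/3)*sqrt(79). At the order-2 pole a set g(α) = (α - a)^2*f(α) = [(15/37 - 6*α/7)/(α + 4/3)] / (α - a')^2.
Order-2 pole: residue = g'(a); g'(4/3 + (1/3)*sqrt(79)) = -3609/12950 + (367479/11545850)*sqrt(79), so the residue is -3609/12950 + (367479/11545850)*sqrt(79).
List the singular points by increasing real part (a conjugate pair: the negative imaginary part first).


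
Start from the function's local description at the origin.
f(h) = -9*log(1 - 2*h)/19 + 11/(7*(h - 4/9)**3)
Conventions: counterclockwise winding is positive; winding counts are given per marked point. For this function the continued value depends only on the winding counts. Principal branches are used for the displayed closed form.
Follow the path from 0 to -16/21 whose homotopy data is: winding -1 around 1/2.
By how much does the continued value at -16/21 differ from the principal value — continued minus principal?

Continued minus principal equals (18/19)*pi*i.

The rational part is single-valued and drops out of the difference; each branch term changes only by its own monodromy.
(-9/19)*log(1 - h/(1/2)): each positive loop around 1/2 adds 2*pi*i to the log, so winding -1 contributes (-9/19)*(-1)*2*pi*i = (18/19)*pi*i.
Summing the contributions at h = -16/21 gives (18/19)*pi*i.


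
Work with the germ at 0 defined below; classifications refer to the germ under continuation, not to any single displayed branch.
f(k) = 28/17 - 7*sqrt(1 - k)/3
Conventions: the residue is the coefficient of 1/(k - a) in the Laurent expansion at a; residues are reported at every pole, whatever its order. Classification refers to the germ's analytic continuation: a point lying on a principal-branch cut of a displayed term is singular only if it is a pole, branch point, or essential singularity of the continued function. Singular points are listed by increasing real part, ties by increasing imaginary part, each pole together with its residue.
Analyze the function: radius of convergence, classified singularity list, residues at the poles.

Branch term (-7/3)*sqrt(1 - k/(1)): its argument vanishes at k = 1, a square-root branch point, modulus 1.
The radius of convergence is the smallest modulus among the singular points: 1.

Radius of convergence at 0: 1.
At 1: an algebraic (square-root) branch point.


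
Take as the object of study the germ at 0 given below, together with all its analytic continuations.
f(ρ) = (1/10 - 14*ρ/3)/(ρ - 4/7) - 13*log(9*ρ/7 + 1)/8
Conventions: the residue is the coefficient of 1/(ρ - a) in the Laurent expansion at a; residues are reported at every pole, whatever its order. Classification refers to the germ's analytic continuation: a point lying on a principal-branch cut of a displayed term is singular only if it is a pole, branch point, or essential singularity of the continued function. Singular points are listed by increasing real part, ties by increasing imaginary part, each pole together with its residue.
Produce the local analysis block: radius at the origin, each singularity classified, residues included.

Denominator factor (ρ - 4/7): pole of order 1 at 4/7, modulus 4/7.
Branch term (-13/8)*log(1 - ρ/(-7/9)): its argument vanishes at ρ = -7/9, a logarithmic branch point, modulus 7/9.
The radius of convergence is the smallest modulus among the singular points: 4/7.
The branch term is analytic at 4/7 and contributes nothing to the residue; only the rational part matters.
At the order-1 pole 4/7 set g(ρ) = (ρ - (4/7))*(rational part) = 1/10 - 14*ρ/3.
Simple pole: residue = g(a) at a = 4/7, which is -77/30.
List the singular points by increasing real part (a conjugate pair: the negative imaginary part first).

Radius of convergence at 0: 4/7.
At -7/9: a logarithmic branch point.
At 4/7: a pole of order 1; residue -77/30.


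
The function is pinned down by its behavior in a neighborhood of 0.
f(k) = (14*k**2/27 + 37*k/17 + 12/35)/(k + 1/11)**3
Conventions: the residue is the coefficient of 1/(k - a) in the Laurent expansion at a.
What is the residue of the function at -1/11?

The residue is 14/27.

At the order-3 pole -1/11 set g(k) = (k - (-1/11))^3*f(k) = 14*k**2/27 + 37*k/17 + 12/35.
Order-3 pole: residue = g''(a)/2; g''(-1/11) = 28/27, so the residue is 14/27.


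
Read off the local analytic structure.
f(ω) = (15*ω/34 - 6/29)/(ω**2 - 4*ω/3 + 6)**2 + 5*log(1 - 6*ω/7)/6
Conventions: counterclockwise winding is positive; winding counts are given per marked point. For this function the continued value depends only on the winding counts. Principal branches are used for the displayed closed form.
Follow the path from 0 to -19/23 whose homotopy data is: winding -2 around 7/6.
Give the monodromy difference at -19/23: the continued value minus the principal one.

Continued minus principal equals -(10/3)*pi*i.

The rational part is single-valued and drops out of the difference; each branch term changes only by its own monodromy.
(5/6)*log(1 - ω/(7/6)): each positive loop around 7/6 adds 2*pi*i to the log, so winding -2 contributes (5/6)*(-2)*2*pi*i = -(10/3)*pi*i.
Summing the contributions at ω = -19/23 gives -(10/3)*pi*i.


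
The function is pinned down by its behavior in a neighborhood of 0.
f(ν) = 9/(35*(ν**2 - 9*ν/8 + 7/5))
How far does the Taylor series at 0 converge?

The radius of convergence is (1/5)*sqrt(35).

Denominator factor (ν**2 - 9*ν/8 + 7/5): discriminant -1387/320, complex-conjugate roots (9/16) + ((1/80)*sqrt(6935))*i and (9/16) - ((1/80)*sqrt(6935))*i; poles of order 1, moduli (1/5)*sqrt(35) and (1/5)*sqrt(35).
The radius of convergence is the smallest modulus among the singular points: (1/5)*sqrt(35).


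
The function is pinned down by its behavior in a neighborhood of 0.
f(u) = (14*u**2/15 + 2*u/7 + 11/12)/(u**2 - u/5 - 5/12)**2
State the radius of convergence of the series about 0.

The radius of convergence is -1/10 + (4/15)*sqrt(6).

Denominator factor (u**2 - u/5 - 5/12)^2: discriminant 128/75, real irrational roots 1/10 + (4/15)*sqrt(6) and 1/10 - (4/15)*sqrt(6); poles of order 2, moduli 1/10 + (4/15)*sqrt(6) and -1/10 + (4/15)*sqrt(6).
The radius of convergence is the smallest modulus among the singular points: -1/10 + (4/15)*sqrt(6).


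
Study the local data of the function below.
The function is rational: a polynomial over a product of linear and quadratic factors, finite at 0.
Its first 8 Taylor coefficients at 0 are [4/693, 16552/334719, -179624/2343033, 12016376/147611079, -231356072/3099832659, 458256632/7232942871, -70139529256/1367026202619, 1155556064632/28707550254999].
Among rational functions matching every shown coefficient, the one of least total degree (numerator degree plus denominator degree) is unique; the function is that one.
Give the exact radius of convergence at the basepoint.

No rational of total degree below 4 reproduces all 8 coefficients; solving the [1/3] Pade equations on them gives f(σ) = (21*σ/23 + 1/11)/((σ + 3/2)**2*(σ + 7)), whose expansion matches every shown term.
Denominator factor (σ + 3/2)^2: pole of order 2 at -3/2, modulus 3/2.
Denominator factor (σ + 7): pole of order 1 at -7, modulus 7.
The radius of convergence is the smallest modulus among the singular points: 3/2.

The radius of convergence is 3/2.


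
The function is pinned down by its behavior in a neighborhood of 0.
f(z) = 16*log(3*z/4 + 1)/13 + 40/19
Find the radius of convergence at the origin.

Branch term (16/13)*log(1 - z/(-4/3)): its argument vanishes at z = -4/3, a logarithmic branch point, modulus 4/3.
The radius of convergence is the smallest modulus among the singular points: 4/3.

The radius of convergence is 4/3.


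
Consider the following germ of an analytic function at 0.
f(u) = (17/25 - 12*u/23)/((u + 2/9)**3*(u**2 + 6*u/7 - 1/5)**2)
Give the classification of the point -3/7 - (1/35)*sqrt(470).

The denominator factor u**2 + 6*u/7 - 1/5 vanishes at -3/7 - (1/35)*sqrt(470) and appears to the power 2; the numerator there equals 3637/4025 + (12/805)*sqrt(470), nonzero, and no other factor vanishes.
Hence a pole whose order is the multiplicity, 2.

The point is a pole of order 2.


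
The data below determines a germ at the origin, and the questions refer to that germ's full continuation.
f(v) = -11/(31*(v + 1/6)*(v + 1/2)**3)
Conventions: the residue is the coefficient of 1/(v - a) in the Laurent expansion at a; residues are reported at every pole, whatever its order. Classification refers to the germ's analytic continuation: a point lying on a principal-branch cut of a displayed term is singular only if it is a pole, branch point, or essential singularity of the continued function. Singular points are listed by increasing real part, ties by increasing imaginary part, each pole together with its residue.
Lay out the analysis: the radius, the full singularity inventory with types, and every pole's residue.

Denominator factor (v + 1/2)^3: pole of order 3 at -1/2, modulus 1/2.
Denominator factor (v + 1/6): pole of order 1 at -1/6, modulus 1/6.
The radius of convergence is the smallest modulus among the singular points: 1/6.
At the order-3 pole -1/2 set g(v) = (v - (-1/2))^3*f(v) = -11/(31*(v + 1/6)).
Order-3 pole: residue = g''(a)/2; g''(-1/2) = 594/31, so the residue is 297/31.
At the order-1 pole -1/6 set g(v) = (v - (-1/6))*f(v) = -11/(31*(v + 1/2)**3).
Simple pole: residue = g(a) at a = -1/6, which is -297/31.
List the singular points by increasing real part (a conjugate pair: the negative imaginary part first).

Radius of convergence at 0: 1/6.
At -1/2: a pole of order 3; residue 297/31.
At -1/6: a pole of order 1; residue -297/31.


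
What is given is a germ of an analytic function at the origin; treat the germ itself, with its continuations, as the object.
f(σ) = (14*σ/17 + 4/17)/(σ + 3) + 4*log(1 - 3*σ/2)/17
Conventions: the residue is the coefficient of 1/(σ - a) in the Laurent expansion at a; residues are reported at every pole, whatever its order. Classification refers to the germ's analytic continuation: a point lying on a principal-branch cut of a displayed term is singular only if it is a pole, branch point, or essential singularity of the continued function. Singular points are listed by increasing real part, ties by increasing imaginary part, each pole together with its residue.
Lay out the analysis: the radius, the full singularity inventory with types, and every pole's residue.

Denominator factor (σ + 3): pole of order 1 at -3, modulus 3.
Branch term (4/17)*log(1 - σ/(2/3)): its argument vanishes at σ = 2/3, a logarithmic branch point, modulus 2/3.
The radius of convergence is the smallest modulus among the singular points: 2/3.
The branch term is analytic at -3 and contributes nothing to the residue; only the rational part matters.
At the order-1 pole -3 set g(σ) = (σ - (-3))*(rational part) = 14*σ/17 + 4/17.
Simple pole: residue = g(a) at a = -3, which is -38/17.
List the singular points by increasing real part (a conjugate pair: the negative imaginary part first).

Radius of convergence at 0: 2/3.
At -3: a pole of order 1; residue -38/17.
At 2/3: a logarithmic branch point.


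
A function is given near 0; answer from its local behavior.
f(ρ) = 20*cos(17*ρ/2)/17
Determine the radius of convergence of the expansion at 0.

The factor cos(17*ρ/2) is entire and contributes no finite singular point.
The polynomial part has no poles.
No finite singular points: the Taylor series at 0 converges everywhere.

The radius of convergence is infinite.


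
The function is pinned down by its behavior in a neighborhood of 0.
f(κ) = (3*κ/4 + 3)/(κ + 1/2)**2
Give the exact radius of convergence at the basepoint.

Denominator factor (κ + 1/2)^2: pole of order 2 at -1/2, modulus 1/2.
The radius of convergence is the smallest modulus among the singular points: 1/2.

The radius of convergence is 1/2.


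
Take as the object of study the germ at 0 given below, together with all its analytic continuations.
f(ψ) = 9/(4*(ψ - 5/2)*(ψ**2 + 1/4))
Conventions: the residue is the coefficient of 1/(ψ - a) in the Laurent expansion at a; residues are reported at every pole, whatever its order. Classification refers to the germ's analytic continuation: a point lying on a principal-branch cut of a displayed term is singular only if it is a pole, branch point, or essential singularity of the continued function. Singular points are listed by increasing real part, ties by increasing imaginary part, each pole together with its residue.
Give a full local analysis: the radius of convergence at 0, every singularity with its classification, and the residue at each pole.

Denominator factor (ψ - 5/2): pole of order 1 at 5/2, modulus 5/2.
Denominator factor (ψ**2 + 1/4): discriminant -1, complex-conjugate roots (1/2)*i and -(1/2)*i; poles of order 1, moduli 1/2 and 1/2.
The radius of convergence is the smallest modulus among the singular points: 1/2.
The factor ψ**2 + 1/4 splits as (ψ - a)(ψ - a') with a = -(1/2)*i, a' = (1/2)*i. At the order-1 pole a set g(ψ) = (ψ - a)*f(ψ) = [9/(4*(ψ - 5/2))] / (ψ - a').
Simple pole: residue = g(a) at a = -(1/2)*i, which is (-9/52) - (45/52)*i.
The factor ψ**2 + 1/4 splits as (ψ - a)(ψ - a') with a = (1/2)*i, a' = -(1/2)*i. At the order-1 pole a set g(ψ) = (ψ - a)*f(ψ) = [9/(4*(ψ - 5/2))] / (ψ - a').
Simple pole: residue = g(a) at a = (1/2)*i, which is (-9/52) + (45/52)*i.
At the order-1 pole 5/2 set g(ψ) = (ψ - (5/2))*f(ψ) = 9/(4*(ψ**2 + 1/4)).
Simple pole: residue = g(a) at a = 5/2, which is 9/26.
List the singular points by increasing real part (a conjugate pair: the negative imaginary part first).

Radius of convergence at 0: 1/2.
At -(1/2)*i: a pole of order 1; residue (-9/52) - (45/52)*i.
At (1/2)*i: a pole of order 1; residue (-9/52) + (45/52)*i.
At 5/2: a pole of order 1; residue 9/26.


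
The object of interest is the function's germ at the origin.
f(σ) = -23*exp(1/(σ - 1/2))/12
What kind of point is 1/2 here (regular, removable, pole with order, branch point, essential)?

The point is an essential singularity.

The exponent 1/(σ - (1/2)) has a pole at 1/2, so exp(1/(σ - (1/2))) takes every nonzero value near it: an essential singularity (not a pole of any order).


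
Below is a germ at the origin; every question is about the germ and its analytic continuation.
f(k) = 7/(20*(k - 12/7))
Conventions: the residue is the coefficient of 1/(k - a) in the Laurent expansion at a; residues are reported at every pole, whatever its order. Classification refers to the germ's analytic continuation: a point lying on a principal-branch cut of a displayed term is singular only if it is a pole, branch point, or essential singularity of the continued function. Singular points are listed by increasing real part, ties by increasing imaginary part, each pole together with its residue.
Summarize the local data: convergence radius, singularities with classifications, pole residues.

Radius of convergence at 0: 12/7.
At 12/7: a pole of order 1; residue 7/20.

Denominator factor (k - 12/7): pole of order 1 at 12/7, modulus 12/7.
The radius of convergence is the smallest modulus among the singular points: 12/7.
At the order-1 pole 12/7 set g(k) = (k - (12/7))*f(k) = 7/20.
Simple pole: residue = g(a) at a = 12/7, which is 7/20.


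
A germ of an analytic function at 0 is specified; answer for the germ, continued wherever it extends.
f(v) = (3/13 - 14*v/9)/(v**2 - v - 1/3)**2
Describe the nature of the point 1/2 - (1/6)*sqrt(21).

The point is a pole of order 2.

The denominator factor v**2 - v - 1/3 vanishes at 1/2 - (1/6)*sqrt(21) and appears to the power 2; the numerator there equals -64/117 + (7/27)*sqrt(21), nonzero, and no other factor vanishes.
Hence a pole whose order is the multiplicity, 2.


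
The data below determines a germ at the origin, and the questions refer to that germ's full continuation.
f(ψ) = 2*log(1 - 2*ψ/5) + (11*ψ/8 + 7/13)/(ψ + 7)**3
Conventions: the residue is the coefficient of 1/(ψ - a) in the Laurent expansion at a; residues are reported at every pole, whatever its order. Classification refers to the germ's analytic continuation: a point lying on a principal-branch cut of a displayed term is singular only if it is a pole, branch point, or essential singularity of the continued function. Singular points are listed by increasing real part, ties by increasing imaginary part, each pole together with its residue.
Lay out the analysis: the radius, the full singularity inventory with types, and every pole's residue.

Denominator factor (ψ + 7)^3: pole of order 3 at -7, modulus 7.
Branch term (2)*log(1 - ψ/(5/2)): its argument vanishes at ψ = 5/2, a logarithmic branch point, modulus 5/2.
The radius of convergence is the smallest modulus among the singular points: 5/2.
The branch term is analytic at -7 and contributes nothing to the residue; only the rational part matters.
At the order-3 pole -7 set g(ψ) = (ψ - (-7))^3*(rational part) = 11*ψ/8 + 7/13.
Order-3 pole: residue = g''(a)/2; g''(-7) = 0, so the residue is 0.
List the singular points by increasing real part (a conjugate pair: the negative imaginary part first).

Radius of convergence at 0: 5/2.
At -7: a pole of order 3; residue 0.
At 5/2: a logarithmic branch point.


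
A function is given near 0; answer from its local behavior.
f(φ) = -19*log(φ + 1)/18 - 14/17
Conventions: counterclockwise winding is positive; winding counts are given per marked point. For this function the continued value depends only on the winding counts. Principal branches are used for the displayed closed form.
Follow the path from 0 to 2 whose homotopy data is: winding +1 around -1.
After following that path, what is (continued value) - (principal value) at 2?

The rational part is single-valued and drops out of the difference; each branch term changes only by its own monodromy.
(-19/18)*log(1 - φ/(-1)): each positive loop around -1 adds 2*pi*i to the log, so winding +1 contributes (-19/18)*(1)*2*pi*i = -(19/9)*pi*i.
Summing the contributions at φ = 2 gives -(19/9)*pi*i.

Continued minus principal equals -(19/9)*pi*i.


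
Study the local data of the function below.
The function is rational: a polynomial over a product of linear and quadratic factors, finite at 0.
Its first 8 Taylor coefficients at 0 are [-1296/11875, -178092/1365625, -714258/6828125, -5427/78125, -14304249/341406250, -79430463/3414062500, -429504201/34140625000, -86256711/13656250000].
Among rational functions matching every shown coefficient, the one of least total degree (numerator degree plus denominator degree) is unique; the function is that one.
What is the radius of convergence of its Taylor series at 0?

The radius of convergence is 10/9.

No rational of total degree below 5 reproduces all 8 coefficients; solving the [1/4] Pade equations on them gives f(μ) = (39*μ/23 + 36/19)/((μ - 5/2)**3*(μ + 10/9)), whose expansion matches every shown term.
Denominator factor (μ - 5/2)^3: pole of order 3 at 5/2, modulus 5/2.
Denominator factor (μ + 10/9): pole of order 1 at -10/9, modulus 10/9.
The radius of convergence is the smallest modulus among the singular points: 10/9.


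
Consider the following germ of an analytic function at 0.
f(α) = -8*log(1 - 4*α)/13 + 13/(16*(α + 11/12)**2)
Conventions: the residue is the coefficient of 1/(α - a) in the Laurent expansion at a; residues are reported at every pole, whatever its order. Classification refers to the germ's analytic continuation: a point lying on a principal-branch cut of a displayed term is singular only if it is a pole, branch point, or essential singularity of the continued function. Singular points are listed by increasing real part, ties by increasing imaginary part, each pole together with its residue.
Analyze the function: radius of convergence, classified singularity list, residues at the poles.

Radius of convergence at 0: 1/4.
At -11/12: a pole of order 2; residue 0.
At 1/4: a logarithmic branch point.

Denominator factor (α + 11/12)^2: pole of order 2 at -11/12, modulus 11/12.
Branch term (-8/13)*log(1 - α/(1/4)): its argument vanishes at α = 1/4, a logarithmic branch point, modulus 1/4.
The radius of convergence is the smallest modulus among the singular points: 1/4.
The branch term is analytic at -11/12 and contributes nothing to the residue; only the rational part matters.
At the order-2 pole -11/12 set g(α) = (α - (-11/12))^2*(rational part) = 13/16.
Order-2 pole: residue = g'(a); g'(-11/12) = 0, so the residue is 0.
List the singular points by increasing real part (a conjugate pair: the negative imaginary part first).


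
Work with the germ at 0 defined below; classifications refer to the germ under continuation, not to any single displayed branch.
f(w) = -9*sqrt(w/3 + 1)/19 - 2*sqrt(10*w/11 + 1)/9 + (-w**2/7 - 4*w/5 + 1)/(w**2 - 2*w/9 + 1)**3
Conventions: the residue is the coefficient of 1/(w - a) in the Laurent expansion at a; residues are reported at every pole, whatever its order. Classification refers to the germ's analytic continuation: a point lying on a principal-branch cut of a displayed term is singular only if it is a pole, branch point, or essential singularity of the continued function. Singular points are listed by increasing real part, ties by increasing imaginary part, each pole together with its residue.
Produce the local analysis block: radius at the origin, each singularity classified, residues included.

Radius of convergence at 0: 1.
At -3: an algebraic (square-root) branch point.
At -11/10: an algebraic (square-root) branch point.
At (1/9) - ((4/9)*sqrt(5))*i: a pole of order 3; residue ((2673243/35840000)*sqrt(5))*i.
At (1/9) + ((4/9)*sqrt(5))*i: a pole of order 3; residue -((2673243/35840000)*sqrt(5))*i.


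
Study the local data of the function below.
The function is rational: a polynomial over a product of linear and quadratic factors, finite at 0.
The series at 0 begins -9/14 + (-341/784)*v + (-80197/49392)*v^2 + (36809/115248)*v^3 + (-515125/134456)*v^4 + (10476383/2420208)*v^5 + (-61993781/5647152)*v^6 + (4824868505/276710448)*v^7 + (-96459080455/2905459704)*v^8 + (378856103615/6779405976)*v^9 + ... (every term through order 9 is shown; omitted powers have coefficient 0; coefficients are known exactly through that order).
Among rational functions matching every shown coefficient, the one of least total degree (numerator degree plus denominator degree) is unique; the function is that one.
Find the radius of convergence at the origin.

The radius of convergence is -5/14 + (1/14)*sqrt(221).

No rational of total degree below 8 reproduces all 10 coefficients; solving the [2/6] Pade equations on them gives f(v) = (29*v**2/18 + 29*v/16 + 9/14)/(v**2 - 5*v/7 - 1)**3, whose expansion matches every shown term.
Denominator factor (v**2 - 5*v/7 - 1)^3: discriminant 221/49, real irrational roots 5/14 + (1/14)*sqrt(221) and 5/14 - (1/14)*sqrt(221); poles of order 3, moduli 5/14 + (1/14)*sqrt(221) and -5/14 + (1/14)*sqrt(221).
The radius of convergence is the smallest modulus among the singular points: -5/14 + (1/14)*sqrt(221).


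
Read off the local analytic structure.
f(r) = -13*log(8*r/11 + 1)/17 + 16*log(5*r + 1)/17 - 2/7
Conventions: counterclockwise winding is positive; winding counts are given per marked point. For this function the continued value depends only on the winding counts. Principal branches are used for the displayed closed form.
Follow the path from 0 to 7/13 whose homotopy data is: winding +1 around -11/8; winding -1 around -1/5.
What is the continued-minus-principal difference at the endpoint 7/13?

The rational part is single-valued and drops out of the difference; each branch term changes only by its own monodromy.
(16/17)*log(1 - r/(-1/5)): each positive loop around -1/5 adds 2*pi*i to the log, so winding -1 contributes (16/17)*(-1)*2*pi*i = -(32/17)*pi*i.
(-13/17)*log(1 - r/(-11/8)): each positive loop around -11/8 adds 2*pi*i to the log, so winding +1 contributes (-13/17)*(1)*2*pi*i = -(26/17)*pi*i.
Summing the contributions at r = 7/13 gives -(58/17)*pi*i.

Continued minus principal equals -(58/17)*pi*i.


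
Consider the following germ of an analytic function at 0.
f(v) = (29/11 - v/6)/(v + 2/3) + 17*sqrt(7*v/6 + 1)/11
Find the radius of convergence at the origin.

The radius of convergence is 2/3.

Denominator factor (v + 2/3): pole of order 1 at -2/3, modulus 2/3.
Branch term (17/11)*sqrt(1 - v/(-6/7)): its argument vanishes at v = -6/7, a square-root branch point, modulus 6/7.
The radius of convergence is the smallest modulus among the singular points: 2/3.


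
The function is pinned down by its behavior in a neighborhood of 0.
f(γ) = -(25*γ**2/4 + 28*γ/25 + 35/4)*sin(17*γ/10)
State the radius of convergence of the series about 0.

The factor -sin(17*γ/10) is entire and contributes no finite singular point.
The polynomial part has no poles.
No finite singular points: the Taylor series at 0 converges everywhere.

The radius of convergence is infinite.


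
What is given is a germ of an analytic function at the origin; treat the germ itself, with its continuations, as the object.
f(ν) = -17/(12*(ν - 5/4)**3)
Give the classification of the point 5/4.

The denominator factor ν - 5/4 vanishes at 5/4 and appears to the power 3; the numerator there equals -17/12, nonzero, and no other factor vanishes.
Hence a pole whose order is the multiplicity, 3.

The point is a pole of order 3.


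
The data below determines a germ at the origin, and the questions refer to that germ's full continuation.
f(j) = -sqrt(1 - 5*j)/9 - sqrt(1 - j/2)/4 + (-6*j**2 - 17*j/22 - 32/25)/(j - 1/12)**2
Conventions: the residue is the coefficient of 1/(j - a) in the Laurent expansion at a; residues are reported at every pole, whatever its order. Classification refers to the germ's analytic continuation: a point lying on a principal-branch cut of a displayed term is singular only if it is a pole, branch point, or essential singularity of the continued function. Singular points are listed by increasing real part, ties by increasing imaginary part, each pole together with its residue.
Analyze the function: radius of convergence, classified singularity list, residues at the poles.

Radius of convergence at 0: 1/12.
At 1/12: a pole of order 2; residue -39/22.
At 1/5: an algebraic (square-root) branch point.
At 2: an algebraic (square-root) branch point.

Denominator factor (j - 1/12)^2: pole of order 2 at 1/12, modulus 1/12.
Branch term (-1/9)*sqrt(1 - j/(1/5)): its argument vanishes at j = 1/5, a square-root branch point, modulus 1/5.
Branch term (-1/4)*sqrt(1 - j/(2)): its argument vanishes at j = 2, a square-root branch point, modulus 2.
The radius of convergence is the smallest modulus among the singular points: 1/12.
The branch terms are analytic at 1/12 and contribute nothing to the residue; only the rational part matters.
At the order-2 pole 1/12 set g(j) = (j - (1/12))^2*(rational part) = -6*j**2 - 17*j/22 - 32/25.
Order-2 pole: residue = g'(a); g'(1/12) = -39/22, so the residue is -39/22.
List the singular points by increasing real part (a conjugate pair: the negative imaginary part first).


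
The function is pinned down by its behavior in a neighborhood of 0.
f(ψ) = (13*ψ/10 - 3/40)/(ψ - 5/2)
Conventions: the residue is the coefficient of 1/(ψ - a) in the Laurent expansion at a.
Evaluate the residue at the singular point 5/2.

The residue is 127/40.

At the order-1 pole 5/2 set g(ψ) = (ψ - (5/2))*f(ψ) = 13*ψ/10 - 3/40.
Simple pole: residue = g(a) at a = 5/2, which is 127/40.


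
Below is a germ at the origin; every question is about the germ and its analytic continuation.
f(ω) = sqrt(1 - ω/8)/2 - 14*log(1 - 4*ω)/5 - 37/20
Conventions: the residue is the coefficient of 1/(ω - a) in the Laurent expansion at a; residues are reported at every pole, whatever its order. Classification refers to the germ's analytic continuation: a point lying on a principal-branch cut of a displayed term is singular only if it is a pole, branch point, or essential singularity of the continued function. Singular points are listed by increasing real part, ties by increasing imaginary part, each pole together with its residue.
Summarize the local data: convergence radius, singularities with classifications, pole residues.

Branch term (1/2)*sqrt(1 - ω/(8)): its argument vanishes at ω = 8, a square-root branch point, modulus 8.
Branch term (-14/5)*log(1 - ω/(1/4)): its argument vanishes at ω = 1/4, a logarithmic branch point, modulus 1/4.
The radius of convergence is the smallest modulus among the singular points: 1/4.
List the singular points by increasing real part (a conjugate pair: the negative imaginary part first).

Radius of convergence at 0: 1/4.
At 1/4: a logarithmic branch point.
At 8: an algebraic (square-root) branch point.


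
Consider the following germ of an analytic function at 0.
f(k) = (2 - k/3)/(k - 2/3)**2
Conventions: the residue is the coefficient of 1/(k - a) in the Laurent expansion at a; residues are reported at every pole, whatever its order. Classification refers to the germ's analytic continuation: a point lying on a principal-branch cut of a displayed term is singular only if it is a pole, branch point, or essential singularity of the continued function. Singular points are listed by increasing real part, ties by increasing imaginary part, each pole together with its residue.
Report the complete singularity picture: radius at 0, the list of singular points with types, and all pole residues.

Denominator factor (k - 2/3)^2: pole of order 2 at 2/3, modulus 2/3.
The radius of convergence is the smallest modulus among the singular points: 2/3.
At the order-2 pole 2/3 set g(k) = (k - (2/3))^2*f(k) = 2 - k/3.
Order-2 pole: residue = g'(a); g'(2/3) = -1/3, so the residue is -1/3.

Radius of convergence at 0: 2/3.
At 2/3: a pole of order 2; residue -1/3.


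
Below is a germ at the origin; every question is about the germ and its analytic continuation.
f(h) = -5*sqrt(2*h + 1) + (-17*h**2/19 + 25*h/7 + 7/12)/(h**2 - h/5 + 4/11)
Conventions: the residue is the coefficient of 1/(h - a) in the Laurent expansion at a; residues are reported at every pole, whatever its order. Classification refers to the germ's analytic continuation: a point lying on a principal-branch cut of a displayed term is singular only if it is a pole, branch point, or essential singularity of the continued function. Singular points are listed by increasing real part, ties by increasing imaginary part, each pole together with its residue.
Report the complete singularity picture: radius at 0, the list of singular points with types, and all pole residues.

Radius of convergence at 0: 1/2.
At -1/2: an algebraic (square-root) branch point.
At (1/10) - ((1/110)*sqrt(4279))*i: a pole of order 1; residue (1128/665) + ((547721/34146420)*sqrt(4279))*i.
At (1/10) + ((1/110)*sqrt(4279))*i: a pole of order 1; residue (1128/665) - ((547721/34146420)*sqrt(4279))*i.

Denominator factor (h**2 - h/5 + 4/11): discriminant -389/275, complex-conjugate roots (1/10) + ((1/110)*sqrt(4279))*i and (1/10) - ((1/110)*sqrt(4279))*i; poles of order 1, moduli (2/11)*sqrt(11) and (2/11)*sqrt(11).
Branch term (-5)*sqrt(1 - h/(-1/2)): its argument vanishes at h = -1/2, a square-root branch point, modulus 1/2.
The radius of convergence is the smallest modulus among the singular points: 1/2.
The branch term is analytic at (1/10) - ((1/110)*sqrt(4279))*i and contributes nothing to the residue; only the rational part matters.
The factor h**2 - h/5 + 4/11 splits as (h - a)(h - a') with a = (1/10) - ((1/110)*sqrt(4279))*i, a' = (1/10) + ((1/110)*sqrt(4279))*i. At the order-1 pole a set g(h) = (h - a)*(rational part) = [-17*h**2/19 + 25*h/7 + 7/12] / (h - a').
Simple pole: residue = g(a) at a = (1/10) - ((1/110)*sqrt(4279))*i, which is (1128/665) + ((547721/34146420)*sqrt(4279))*i.
The branch term is analytic at (1/10) + ((1/110)*sqrt(4279))*i and contributes nothing to the residue; only the rational part matters.
The factor h**2 - h/5 + 4/11 splits as (h - a)(h - a') with a = (1/10) + ((1/110)*sqrt(4279))*i, a' = (1/10) - ((1/110)*sqrt(4279))*i. At the order-1 pole a set g(h) = (h - a)*(rational part) = [-17*h**2/19 + 25*h/7 + 7/12] / (h - a').
Simple pole: residue = g(a) at a = (1/10) + ((1/110)*sqrt(4279))*i, which is (1128/665) - ((547721/34146420)*sqrt(4279))*i.
List the singular points by increasing real part (a conjugate pair: the negative imaginary part first).


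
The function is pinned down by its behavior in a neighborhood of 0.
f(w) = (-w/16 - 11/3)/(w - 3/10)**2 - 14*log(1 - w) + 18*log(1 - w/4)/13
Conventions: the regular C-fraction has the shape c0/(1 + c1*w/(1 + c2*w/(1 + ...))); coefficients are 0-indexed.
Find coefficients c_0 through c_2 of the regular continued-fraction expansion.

The regular C-fraction coefficients are [-1100/27, -217883/34320, 8278200901/7477744560].

Taylor coefficients (expand at 0): a_0 = -1100/27, a_1 = -1089415/4212, a_2 = -22840793/16848.
c0 = a_0 = -1100/27. Peel one level at a time: if S = 1 + c*w/S' with S'(0) = 1, then c is the w-coefficient of S and S' = c*w/(S - 1).
S_1 = c0/f = 1 + (-217883/34320)*w + (8278200901/1177862400)*w^2 + ...; c1 = -217883/34320.
S_2 = c1*w/(S_1 - 1) = 1 + (8278200901/7477744560)*w + ...; c2 = 8278200901/7477744560.


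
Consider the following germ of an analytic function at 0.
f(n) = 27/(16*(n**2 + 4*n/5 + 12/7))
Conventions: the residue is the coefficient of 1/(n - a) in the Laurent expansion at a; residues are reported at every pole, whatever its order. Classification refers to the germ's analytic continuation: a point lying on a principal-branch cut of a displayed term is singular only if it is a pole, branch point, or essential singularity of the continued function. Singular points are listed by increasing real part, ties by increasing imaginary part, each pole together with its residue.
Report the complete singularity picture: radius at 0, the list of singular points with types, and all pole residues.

Radius of convergence at 0: (2/7)*sqrt(21).
At (-2/5) - ((4/35)*sqrt(119))*i: a pole of order 1; residue ((135/2176)*sqrt(119))*i.
At (-2/5) + ((4/35)*sqrt(119))*i: a pole of order 1; residue -((135/2176)*sqrt(119))*i.

Denominator factor (n**2 + 4*n/5 + 12/7): discriminant -1088/175, complex-conjugate roots (-2/5) + ((4/35)*sqrt(119))*i and (-2/5) - ((4/35)*sqrt(119))*i; poles of order 1, moduli (2/7)*sqrt(21) and (2/7)*sqrt(21).
The radius of convergence is the smallest modulus among the singular points: (2/7)*sqrt(21).
The factor n**2 + 4*n/5 + 12/7 splits as (n - a)(n - a') with a = (-2/5) - ((4/35)*sqrt(119))*i, a' = (-2/5) + ((4/35)*sqrt(119))*i. At the order-1 pole a set g(n) = (n - a)*f(n) = [27/16] / (n - a').
Simple pole: residue = g(a) at a = (-2/5) - ((4/35)*sqrt(119))*i, which is ((135/2176)*sqrt(119))*i.
The factor n**2 + 4*n/5 + 12/7 splits as (n - a)(n - a') with a = (-2/5) + ((4/35)*sqrt(119))*i, a' = (-2/5) - ((4/35)*sqrt(119))*i. At the order-1 pole a set g(n) = (n - a)*f(n) = [27/16] / (n - a').
Simple pole: residue = g(a) at a = (-2/5) + ((4/35)*sqrt(119))*i, which is -((135/2176)*sqrt(119))*i.
List the singular points by increasing real part (a conjugate pair: the negative imaginary part first).


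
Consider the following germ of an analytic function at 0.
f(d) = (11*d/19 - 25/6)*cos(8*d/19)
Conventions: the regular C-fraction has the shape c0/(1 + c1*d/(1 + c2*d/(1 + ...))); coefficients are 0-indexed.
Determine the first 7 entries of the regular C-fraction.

Taylor coefficients (expand at 0): a_0 = -25/6, a_1 = 11/19, a_2 = 400/1083, a_3 = -352/6859, a_4 = -6400/1172889, a_5 = 5632/7428297, a_6 = 40960/1270238787.
c0 = a_0 = -25/6. Peel one level at a time: if S = 1 + c*d/S' with S'(0) = 1, then c is the d-coefficient of S and S' = c*d/(S - 1).
S_1 = c0/f = 1 + (66/475)*d + (24356/225625)*d^2 + ...; c1 = 66/475.
S_2 = c1*d/(S_1 - 1) = 1 + (-12178/15675)*d + (194848/393129)*d^2 + ...; c2 = -12178/15675.
S_3 = c2*d/(S_2 - 1) = 1 + (400/627)*d + (-400000/6594387)*d^2 + ...; c3 = 400/627.
S_4 = c3*d/(S_3 - 1) = 1 + (11000/115691)*d + (-55824560/13384407481)*d^2 + ...; c4 = 11000/115691.
S_5 = c4*d/(S_4 - 1) = 1 + (126874/2892275)*d + (10809284/1373830625)*d^2 + ...; c5 = 126874/2892275.
S_6 = c5*d/(S_5 - 1) = 1 + (-5404642/30132575)*d + ...; c6 = -5404642/30132575.

The regular C-fraction coefficients are [-25/6, 66/475, -12178/15675, 400/627, 11000/115691, 126874/2892275, -5404642/30132575].
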